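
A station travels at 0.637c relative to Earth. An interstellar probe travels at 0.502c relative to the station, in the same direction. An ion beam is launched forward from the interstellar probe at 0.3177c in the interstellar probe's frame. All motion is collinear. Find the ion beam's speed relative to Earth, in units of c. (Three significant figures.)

Apply u = (u'+v)/(1+u'v) twice. Ion beam in the station frame: (0.3177+0.502)/(1+0.3177·0.502) = 0.8197/1.1594854 = 0.70695c.
That velocity, transformed to the rest frame of Earth: (0.70695+0.637)/(1+0.70695·0.637) = 1.34395/1.45032715 = 0.92665c.

0.927c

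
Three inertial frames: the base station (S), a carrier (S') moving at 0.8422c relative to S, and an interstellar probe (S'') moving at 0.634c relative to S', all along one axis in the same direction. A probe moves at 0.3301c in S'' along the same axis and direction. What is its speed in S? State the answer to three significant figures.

0.981c

First combine the probe and interstellar probe (S''→S'): u₁ = (0.3301 + 0.634)/(1 + 0.3301×0.634) = 0.9641/1.2092834 = 0.79725.
Then combine with the carrier (S'→S): u = (0.79725 + 0.8422)/(1 + 0.79725×0.8422) = 1.63945/1.67144395 = 0.98086.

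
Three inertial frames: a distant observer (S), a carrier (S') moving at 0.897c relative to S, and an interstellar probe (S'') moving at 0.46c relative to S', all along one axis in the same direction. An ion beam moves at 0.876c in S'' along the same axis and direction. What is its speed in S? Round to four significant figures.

0.9973c

Apply u = (u'+v)/(1+u'v) twice. Ion beam in the carrier frame: (0.876+0.46)/(1+0.876·0.46) = 1.336/1.40296 = 0.95227c.
That velocity, transformed to the rest frame of a distant observer: (0.95227+0.897)/(1+0.95227·0.897) = 1.84927/1.85418619 = 0.99735c.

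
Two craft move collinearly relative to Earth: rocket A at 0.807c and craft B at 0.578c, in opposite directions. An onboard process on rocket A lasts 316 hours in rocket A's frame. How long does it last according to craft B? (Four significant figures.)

961.6 hours

Transform rocket A's velocity into craft B's frame: (0.807 + 0.578)/(1 + 0.807·0.578) = 1.385/1.466446, so the relative speed is 0.94446c.
At |u| = 0.94446c, γ = (1 − 0.892005)^(−1/2) = 3.043.
Rocket A's interval is proper; time dilation gives Δt_B = γΔτ = 3.043 × 316 hours = 961.6 hours.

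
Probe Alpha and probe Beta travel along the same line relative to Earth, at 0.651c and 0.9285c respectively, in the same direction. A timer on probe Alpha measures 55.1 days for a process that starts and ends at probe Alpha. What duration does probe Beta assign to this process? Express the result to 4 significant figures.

Speed of probe Alpha in probe Beta's frame: u = (v_A − v_B)/(1 − v_A v_B/c²) = (0.651 − 0.9285)/(1 − 0.651×0.9285) = −0.2775/0.3955465 = −0.70156; |u| = 0.70156c.
γ for this relative speed: γ = 1/√(1 − 0.492186) = 1.4033.
Probe Alpha's interval is proper; time dilation gives Δt_B = γΔτ = 1.4033 × 55.1 days = 77.32 days.

77.32 days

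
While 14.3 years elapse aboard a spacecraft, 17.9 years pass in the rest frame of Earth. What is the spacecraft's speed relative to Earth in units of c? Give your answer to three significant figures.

0.601c

γ = Δt/Δτ = 17.9/14.3 = 1.2517.
β = √(1 − 1/γ²) = √(1 − 0.638263) = √0.361737 = 0.601.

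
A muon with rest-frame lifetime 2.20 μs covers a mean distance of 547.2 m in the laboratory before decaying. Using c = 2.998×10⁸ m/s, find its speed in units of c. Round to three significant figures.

0.639c

Lab distance = (lab lifetime)·v = γτ·βc, so βγ = d/(cτ) = 547.2/(2.998×10⁸ × 2.200×10^-6) = 0.82964.
With βγ = 0.82964: γ² = 1 + (βγ)² = 1.688303, and β = (βγ)/γ = 0.82964/1.29935 = 0.639.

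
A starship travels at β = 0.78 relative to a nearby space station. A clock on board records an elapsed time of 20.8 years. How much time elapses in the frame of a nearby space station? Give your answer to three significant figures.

33.2 years

Lorentz factor: γ = (1 − 0.6084)^(−1/2) = 1.598.
The onboard clock measures proper time, so the interval in the rest frame of a nearby space station is dilated: Δt = γ·Δτ = 1.598 × 20.8 years = 33.2 years.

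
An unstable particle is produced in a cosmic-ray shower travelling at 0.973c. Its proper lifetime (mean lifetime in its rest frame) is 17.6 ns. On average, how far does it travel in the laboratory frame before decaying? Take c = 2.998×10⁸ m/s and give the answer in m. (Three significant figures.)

22.2 m

β² = 0.946729, so γ = 1/√0.053271 = 4.3327.
Lab-frame lifetime: Δt = γτ = 4.3327 × 17.6 ns = 76.256 ns.
Distance: d = vΔt = 0.973 × 2.998×10⁸ m/s × 7.6256×10^-8 s = 22.2 m.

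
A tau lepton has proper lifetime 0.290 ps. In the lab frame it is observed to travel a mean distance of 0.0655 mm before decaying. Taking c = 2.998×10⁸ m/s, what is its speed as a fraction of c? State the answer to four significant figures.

d = βγcτ ⇒ βγ = d/(cτ) = 6.550×10^-5 m / (8.6942×10^-5 m) = 0.75338.
β = (βγ)/√(1+(βγ)²) = 0.75338/√1.567581 = 0.6017.

0.6017c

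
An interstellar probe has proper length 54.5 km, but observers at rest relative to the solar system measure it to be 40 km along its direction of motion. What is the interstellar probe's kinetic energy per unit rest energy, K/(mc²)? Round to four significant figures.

0.3625

γ = L₀/L = 54.5/40 = 1.3625.
K/(mc²) = γ − 1 = 1.3625 − 1 = 0.3625.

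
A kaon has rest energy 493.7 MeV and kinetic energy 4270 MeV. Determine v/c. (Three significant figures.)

0.995

K = (γ−1)mc², so γ = 1 + 4270/493.7 = 9.649.
Then v/c = √(1 − γ⁻²) = √(1 − 0.0107408) = √0.9892592 = 0.995.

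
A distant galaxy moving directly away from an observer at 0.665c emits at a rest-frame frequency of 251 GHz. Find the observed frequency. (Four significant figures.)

112.6 GHz

Relativistic Doppler (source moving away): f_obs = f_src · √((1−β)/(1+β)).
With β = 0.665: factor = √(0.335/1.665) = 0.44855.
f_obs = 251 × 0.44855 = 112.6 GHz.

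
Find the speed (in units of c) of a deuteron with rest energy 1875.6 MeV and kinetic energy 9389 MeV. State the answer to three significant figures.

0.986c

K = (γ−1)mc², so γ = 1 + 9389/1875.6 = 6.0059.
Then v/c = √(1 − γ⁻²) = √(1 − 0.0277232) = √0.9722768 = 0.986.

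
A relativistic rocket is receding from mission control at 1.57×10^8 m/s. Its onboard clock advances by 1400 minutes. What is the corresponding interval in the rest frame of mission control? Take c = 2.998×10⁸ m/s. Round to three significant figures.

1640 minutes

β = v/c = (1.57×10^8 m/s)/(2.998×10⁸ m/s) = 0.523682.
γ = 1/√(1 − β²) = 1/√(1 − 0.2742428) = 1/√0.7257572 = 1/0.851914 = 1.1738.
Time dilation: Δt = γ·Δτ = 1.1738 × 1400 = 1640 minutes.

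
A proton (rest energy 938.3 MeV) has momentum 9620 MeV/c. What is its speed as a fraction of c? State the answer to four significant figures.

0.9953c

βγ = pc/(mc²) = 9620/938.3 = 10.253.
Since γ² = 1 + (βγ)² = 106.124, γ = √106.124 = 10.3017, and β = (βγ)/γ = 10.253/10.3017 = 0.9953.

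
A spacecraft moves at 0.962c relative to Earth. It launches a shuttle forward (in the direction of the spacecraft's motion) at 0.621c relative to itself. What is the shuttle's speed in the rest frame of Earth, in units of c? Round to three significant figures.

Relativistic velocity addition: u = (u' + v)/(1 + u'v/c²), with u' = 0.621c and v = 0.962c.
Numerator: 0.621 + 0.962 = 1.583. Denominator: 1 + (0.621)(0.962) = 1.597402.
u = 1.583/1.597402 = 0.99098, so the speed is 0.991c.

0.991c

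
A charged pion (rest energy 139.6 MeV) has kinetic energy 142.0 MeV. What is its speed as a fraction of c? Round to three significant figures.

0.868c

γ = 1 + K/(mc²) = 1 + 142.0/139.6 = 2.0172.
β = √(1 − 1/γ²) = √(1 − 0.245755) = √0.754245 = 0.868.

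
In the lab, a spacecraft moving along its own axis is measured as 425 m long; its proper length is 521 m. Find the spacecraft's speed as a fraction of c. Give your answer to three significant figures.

0.578c

Length contraction gives γ = L₀/L = 521/425 = 1.2259.
β = √(1 − 1/γ²) = √0.334589 = 0.578.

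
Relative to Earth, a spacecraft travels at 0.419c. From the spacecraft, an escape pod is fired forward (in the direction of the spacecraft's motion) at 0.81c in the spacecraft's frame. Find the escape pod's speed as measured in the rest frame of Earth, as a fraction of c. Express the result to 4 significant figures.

0.9176c

In units of c, u = (u' + v)/(1 + u'v) with u' = 0.81 and v = 0.419.
Numerator: 0.81 + 0.419 = 1.229. Denominator: 1 + (0.81)(0.419) = 1.33939.
u = 1.229/1.33939 = 0.91758, so the speed is 0.9176c.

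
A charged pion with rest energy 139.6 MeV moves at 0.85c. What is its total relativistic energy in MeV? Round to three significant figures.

265 MeV

γ = 1/√(1 − β²) = 1/√(1 − 0.7225) = 1/√0.2775 = 1/0.526783 = 1.8983.
Total energy: E = γmc² = 1.8983 × 139.6 MeV = 265 MeV.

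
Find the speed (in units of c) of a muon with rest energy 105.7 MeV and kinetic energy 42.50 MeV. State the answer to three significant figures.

0.701c

γ = 1 + K/(mc²) = 1 + 42.50/105.7 = 1.4021.
β = √(1 − 1/γ²) = √(1 − 0.508677) = √0.491323 = 0.701.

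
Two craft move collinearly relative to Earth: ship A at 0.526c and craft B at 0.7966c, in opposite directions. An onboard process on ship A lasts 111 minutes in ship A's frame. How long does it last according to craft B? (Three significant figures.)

306 minutes

The velocity of ship A relative to craft B is (0.526 + 0.7966)c / (1 + 0.526×0.7966) = 0.93206c; relative speed 0.93206c.
At |u| = 0.93206c, γ = (1 − 0.868736)^(−1/2) = 2.7601.
Ship A's interval is proper; time dilation gives Δt_B = γΔτ = 2.7601 × 111 minutes = 306 minutes.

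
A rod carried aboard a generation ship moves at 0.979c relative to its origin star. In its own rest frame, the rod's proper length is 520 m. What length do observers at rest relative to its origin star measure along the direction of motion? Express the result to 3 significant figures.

With β = 0.979, γ = 1/√(1 − 0.979²) = 1/√0.041559 = 4.9053.
Length contraction: L = L₀/γ = 520/4.9053 = 106 m.

106 m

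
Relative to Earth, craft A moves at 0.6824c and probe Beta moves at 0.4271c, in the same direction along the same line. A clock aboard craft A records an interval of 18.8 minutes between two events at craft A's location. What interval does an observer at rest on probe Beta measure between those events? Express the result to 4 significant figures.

20.15 minutes

Transform craft A's velocity into probe Beta's frame: (0.6824 − 0.4271)/(1 − 0.6824·0.4271) = 0.2553/0.70854696, so the relative speed is 0.36031c.
At |u| = 0.36031c, γ = (1 − 0.129823)^(−1/2) = 1.072.
The clock on craft A records proper time, so probe Beta measures Δt = γΔτ = 1.072 × 18.8 = 20.15 minutes.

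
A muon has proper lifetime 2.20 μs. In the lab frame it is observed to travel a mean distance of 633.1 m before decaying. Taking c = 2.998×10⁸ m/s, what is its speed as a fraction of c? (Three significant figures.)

Let x = d/(cτ) = 633.1 m / (2.998×10⁸ m/s × 2.200×10^-6 s) = 0.95988. Since d = βγcτ, x = βγ = β/√(1−β²).
Solving: β² = x²/(1+x²) = 0.92137/1.92137 = 0.479538, so β = 0.692.

0.692c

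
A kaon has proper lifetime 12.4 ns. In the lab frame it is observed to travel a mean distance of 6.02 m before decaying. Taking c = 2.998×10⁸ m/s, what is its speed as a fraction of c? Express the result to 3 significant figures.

0.851c

d = βγcτ ⇒ βγ = d/(cτ) = 6.020 m / (3.71752 m) = 1.6194.
β = (βγ)/√(1+(βγ)²) = 1.6194/√3.62246 = 0.851.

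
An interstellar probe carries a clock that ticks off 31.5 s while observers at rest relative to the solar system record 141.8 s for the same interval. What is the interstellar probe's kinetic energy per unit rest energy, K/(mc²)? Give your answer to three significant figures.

From Δt = γΔτ: γ = 141.8/31.5 = 4.50159.
Since K = (γ−1)mc², K/(mc²) = 4.50159 − 1 = 3.50.

3.50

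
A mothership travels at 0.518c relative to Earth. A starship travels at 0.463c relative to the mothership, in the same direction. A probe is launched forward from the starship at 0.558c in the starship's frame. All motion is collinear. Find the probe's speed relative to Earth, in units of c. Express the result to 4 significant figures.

First combine the probe and starship (S''→S'): u₁ = (0.558 + 0.463)/(1 + 0.558×0.463) = 1.021/1.258354 = 0.81138.
Then combine with the mothership (S'→S): u = (0.81138 + 0.518)/(1 + 0.81138×0.518) = 1.32938/1.42029484 = 0.93599.

0.9360c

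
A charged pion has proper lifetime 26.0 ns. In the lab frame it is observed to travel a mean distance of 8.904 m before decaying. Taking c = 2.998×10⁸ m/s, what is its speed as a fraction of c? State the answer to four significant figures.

0.7524c

Lab distance = (lab lifetime)·v = γτ·βc, so βγ = d/(cτ) = 8.904/(2.998×10⁸ × 2.600×10^-8) = 1.1423.
With βγ = 1.1423: γ² = 1 + (βγ)² = 2.30485, and β = (βγ)/γ = 1.1423/1.51817 = 0.7524.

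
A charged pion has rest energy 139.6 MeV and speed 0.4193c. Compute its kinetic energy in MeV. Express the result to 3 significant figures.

14.2 MeV

Lorentz factor: γ = (1 − 0.17581249)^(−1/2) = 1.10151.
Kinetic energy: K = (γ − 1)mc² = (1.10151 − 1) × 139.6 MeV = 0.10151 × 139.6 = 14.2 MeV.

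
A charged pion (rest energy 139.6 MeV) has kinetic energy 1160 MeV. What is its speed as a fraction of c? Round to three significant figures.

0.994c

K = (γ−1)mc², so γ = 1 + 1160/139.6 = 9.3095.
Then v/c = √(1 − γ⁻²) = √(1 − 0.0115384) = √0.9884616 = 0.994.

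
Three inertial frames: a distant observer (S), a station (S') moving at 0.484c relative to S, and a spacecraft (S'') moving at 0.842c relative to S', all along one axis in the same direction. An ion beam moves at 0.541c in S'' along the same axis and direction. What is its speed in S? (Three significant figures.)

First combine the ion beam and spacecraft (S''→S'): u₁ = (0.541 + 0.842)/(1 + 0.541×0.842) = 1.383/1.455522 = 0.95017.
Then combine with the station (S'→S): u = (0.95017 + 0.484)/(1 + 0.95017×0.484) = 1.43417/1.45988228 = 0.98239.

0.982c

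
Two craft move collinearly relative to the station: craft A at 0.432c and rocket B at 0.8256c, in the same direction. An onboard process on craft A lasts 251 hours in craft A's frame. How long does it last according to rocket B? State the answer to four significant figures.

317.3 hours

Speed of craft A in rocket B's frame: u = (v_A − v_B)/(1 − v_A v_B/c²) = (0.432 − 0.8256)/(1 − 0.432×0.8256) = −0.3936/0.6433408 = −0.61181; |u| = 0.61181c.
At |u| = 0.61181c, γ = (1 − 0.374311)^(−1/2) = 1.2642.
The clock on craft A records proper time, so rocket B measures Δt = γΔτ = 1.2642 × 251 = 317.3 hours.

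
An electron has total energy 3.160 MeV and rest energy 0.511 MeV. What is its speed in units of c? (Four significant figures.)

γ = E/(mc²) = 3.160/0.511 = 6.184.
β = √(1 − 1/γ²) = √(1 − 0.0261494) = √0.9738506 = 0.9868.

0.9868c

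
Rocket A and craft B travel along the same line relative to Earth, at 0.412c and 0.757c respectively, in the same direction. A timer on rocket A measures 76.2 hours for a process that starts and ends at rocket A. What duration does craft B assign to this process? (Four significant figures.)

Transform rocket A's velocity into craft B's frame: (0.412 − 0.757)/(1 − 0.412·0.757) = −0.345/0.688116, so the relative speed is 0.50137c.
At |u| = 0.50137c, γ = (1 − 0.251372)^(−1/2) = 1.1558.
Rocket A's interval is proper; time dilation gives Δt_B = γΔτ = 1.1558 × 76.2 hours = 88.07 hours.

88.07 hours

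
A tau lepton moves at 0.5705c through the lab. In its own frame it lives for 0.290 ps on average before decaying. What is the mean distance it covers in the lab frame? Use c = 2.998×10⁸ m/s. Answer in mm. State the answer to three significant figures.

0.0604 mm

With β = 0.5705, γ = 1/√(1 − 0.5705²) = 1/√0.67452975 = 1.2176.
Lab-frame lifetime: Δt = γτ = 1.2176 × 0.290 ps = 0.3531 ps.
Distance: d = vΔt = 0.5705 × 2.998×10⁸ m/s × 3.5310×10^-13 s = 6.04×10^-5 m = 0.0604 mm.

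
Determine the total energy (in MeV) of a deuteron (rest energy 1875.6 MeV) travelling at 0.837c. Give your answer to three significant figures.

3430 MeV

γ = 1/√(1 − β²) = 1/√(1 − 0.700569) = 1/√0.299431 = 1/0.547203 = 1.8275.
Total energy: E = γmc² = 1.8275 × 1875.6 MeV = 3430 MeV.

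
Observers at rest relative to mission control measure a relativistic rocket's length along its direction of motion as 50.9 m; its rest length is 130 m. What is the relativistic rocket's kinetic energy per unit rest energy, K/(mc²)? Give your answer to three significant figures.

1.55

From L = L₀/γ: γ = 130/50.9 = 2.55403.
K/(mc²) = γ − 1 = 2.55403 − 1 = 1.55.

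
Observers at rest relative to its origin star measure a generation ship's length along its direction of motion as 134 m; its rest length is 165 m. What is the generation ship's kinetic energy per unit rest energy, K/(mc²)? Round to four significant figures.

0.2313

From L = L₀/γ: γ = 165/134 = 1.23134.
Since K = (γ−1)mc², K/(mc²) = 1.23134 − 1 = 0.2313.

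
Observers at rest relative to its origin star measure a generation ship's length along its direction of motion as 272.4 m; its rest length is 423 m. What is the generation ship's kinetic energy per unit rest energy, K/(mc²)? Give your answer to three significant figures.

0.553

Length contraction gives γ = L₀/L = 423/272.4 = 1.55286.
K/(mc²) = γ − 1 = 1.55286 − 1 = 0.553.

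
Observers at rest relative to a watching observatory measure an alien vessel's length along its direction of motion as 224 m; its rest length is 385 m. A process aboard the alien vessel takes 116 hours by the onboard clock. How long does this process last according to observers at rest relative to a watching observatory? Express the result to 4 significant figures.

199.4 hours

From L = L₀/γ: γ = 385/224 = 1.71875.
Δt = γΔτ = 1.71875 × 116 = 199.4 hours.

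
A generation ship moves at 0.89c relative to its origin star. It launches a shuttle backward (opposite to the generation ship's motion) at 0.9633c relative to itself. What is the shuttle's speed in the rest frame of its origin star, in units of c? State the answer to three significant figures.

0.514c

In units of c, u = (u' + v)/(1 + u'v) with u' = −0.9633 and v = 0.89.
Numerator: −0.9633 + 0.89 = −0.0733. Denominator: 1 + (−0.9633)(0.89) = 0.142663.
u = −0.0733/0.142663 = −0.5138, so the speed is 0.514c.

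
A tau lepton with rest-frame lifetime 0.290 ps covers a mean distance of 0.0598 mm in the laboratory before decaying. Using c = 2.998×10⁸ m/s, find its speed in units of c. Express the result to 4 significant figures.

0.5667c

Lab distance = (lab lifetime)·v = γτ·βc, so βγ = d/(cτ) = 5.980×10^-5/(2.998×10⁸ × 2.900×10^-13) = 0.68781.
With βγ = 0.68781: γ² = 1 + (βγ)² = 1.473083, and β = (βγ)/γ = 0.68781/1.21371 = 0.5667.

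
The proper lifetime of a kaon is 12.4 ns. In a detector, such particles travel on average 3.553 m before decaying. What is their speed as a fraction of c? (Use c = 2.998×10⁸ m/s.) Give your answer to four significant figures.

0.6909c

d = βγcτ ⇒ βγ = d/(cτ) = 3.553 m / (3.71752 m) = 0.95574.
β = (βγ)/√(1+(βγ)²) = 0.95574/√1.913439 = 0.6909.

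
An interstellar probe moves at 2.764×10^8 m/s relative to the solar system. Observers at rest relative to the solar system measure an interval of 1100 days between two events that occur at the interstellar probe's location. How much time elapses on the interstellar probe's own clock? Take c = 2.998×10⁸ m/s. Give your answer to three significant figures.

426 days

β = v/c = (2.764×10^8 m/s)/(2.998×10⁸ m/s) = 0.921948.
β² = 0.8499881, so γ = 1/√0.1500119 = 2.5819.
The interstellar probe's clock runs slow as seen from the solar system, so Δτ = Δt/γ = 1100/2.5819 = 426 days.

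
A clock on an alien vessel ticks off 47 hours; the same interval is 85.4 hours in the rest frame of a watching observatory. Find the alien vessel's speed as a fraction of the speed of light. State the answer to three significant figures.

γ = Δt/Δτ = 85.4/47 = 1.817.
β = √(1 − 1/γ²) = √(1 − 0.302894) = √0.697106 = 0.835.

0.835c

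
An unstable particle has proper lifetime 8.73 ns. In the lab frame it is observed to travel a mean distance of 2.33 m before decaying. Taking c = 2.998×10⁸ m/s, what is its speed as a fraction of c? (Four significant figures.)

0.6649c

Let x = d/(cτ) = 2.330 m / (2.998×10⁸ m/s × 8.730×10^-9 s) = 0.89025. Since d = βγcτ, x = βγ = β/√(1−β²).
Solving: β² = x²/(1+x²) = 0.792545/1.792545 = 0.442134, so β = 0.6649.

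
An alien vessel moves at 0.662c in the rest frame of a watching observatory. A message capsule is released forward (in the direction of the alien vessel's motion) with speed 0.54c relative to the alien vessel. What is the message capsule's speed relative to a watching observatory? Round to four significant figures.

0.8855c

Relativistic velocity addition: u = (u' + v)/(1 + u'v/c²), with u' = 0.54c and v = 0.662c.
Numerator: 0.54 + 0.662 = 1.202. Denominator: 1 + (0.54)(0.662) = 1.35748.
u = 1.202/1.35748 = 0.88546, so the speed is 0.8855c.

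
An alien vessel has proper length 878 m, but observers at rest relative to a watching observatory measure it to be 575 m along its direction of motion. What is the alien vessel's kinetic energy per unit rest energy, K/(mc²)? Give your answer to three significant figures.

Length contraction gives γ = L₀/L = 878/575 = 1.52696.
K/(mc²) = γ − 1 = 1.52696 − 1 = 0.527.

0.527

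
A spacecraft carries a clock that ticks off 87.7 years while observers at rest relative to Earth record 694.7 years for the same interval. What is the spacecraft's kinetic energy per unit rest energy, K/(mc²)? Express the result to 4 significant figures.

The time-dilation ratio gives γ = 694.7/87.7 = 7.92132.
K/(mc²) = γ − 1 = 7.92132 − 1 = 6.921.

6.921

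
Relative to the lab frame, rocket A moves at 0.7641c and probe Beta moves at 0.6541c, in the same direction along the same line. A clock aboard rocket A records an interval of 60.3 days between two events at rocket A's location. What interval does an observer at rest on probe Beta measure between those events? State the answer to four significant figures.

Speed of rocket A in probe Beta's frame: u = (v_A − v_B)/(1 − v_A v_B/c²) = (0.7641 − 0.6541)/(1 − 0.7641×0.6541) = 0.11/0.50020219 = 0.21991; |u| = 0.21991c.
γ for this relative speed: γ = 1/√(1 − 0.0483604) = 1.0251.
The clock on rocket A records proper time, so probe Beta measures Δt = γΔτ = 1.0251 × 60.3 = 61.81 days.

61.81 days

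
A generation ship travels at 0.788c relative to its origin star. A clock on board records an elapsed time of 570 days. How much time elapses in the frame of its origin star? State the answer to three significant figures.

β² = 0.620944, so γ = 1/√0.379056 = 1.6242.
The onboard clock measures proper time, so the interval in the rest frame of its origin star is dilated: Δt = γ·Δτ = 1.6242 × 570 days = 926 days.

926 days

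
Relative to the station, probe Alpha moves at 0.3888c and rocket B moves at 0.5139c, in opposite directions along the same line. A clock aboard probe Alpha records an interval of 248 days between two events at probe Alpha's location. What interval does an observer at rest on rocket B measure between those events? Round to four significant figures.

376.5 days

Transform probe Alpha's velocity into rocket B's frame: (0.3888 + 0.5139)/(1 + 0.3888·0.5139) = 0.9027/1.19980432, so the relative speed is 0.75237c.
At |u| = 0.75237c, γ = (1 − 0.566061)^(−1/2) = 1.518.
The clock on probe Alpha records proper time, so rocket B measures Δt = γΔτ = 1.518 × 248 = 376.5 days.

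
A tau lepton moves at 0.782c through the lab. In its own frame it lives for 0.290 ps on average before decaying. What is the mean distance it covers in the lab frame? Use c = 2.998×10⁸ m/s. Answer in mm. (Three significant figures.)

With β = 0.782, γ = 1/√(1 − 0.782²) = 1/√0.388476 = 1.6044.
Lab-frame lifetime: Δt = γτ = 1.6044 × 0.290 ps = 0.46528 ps.
Distance: d = vΔt = 0.782 × 2.998×10⁸ m/s × 4.6528×10^-13 s = 1.09×10^-4 m = 0.109 mm.

0.109 mm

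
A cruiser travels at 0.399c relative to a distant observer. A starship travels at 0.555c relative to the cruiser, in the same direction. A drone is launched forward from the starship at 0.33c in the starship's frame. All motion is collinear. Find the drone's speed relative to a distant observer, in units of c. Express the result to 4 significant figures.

Compose velocities in two stages. Stage 1 (into S'): u₁ = (0.33+0.555)/(1+0.33×0.555) = 0.748.
Stage 2 (into S): u = (0.748+0.399)/(1+0.748×0.399) = 0.88336, so the speed is 0.8834c.

0.8834c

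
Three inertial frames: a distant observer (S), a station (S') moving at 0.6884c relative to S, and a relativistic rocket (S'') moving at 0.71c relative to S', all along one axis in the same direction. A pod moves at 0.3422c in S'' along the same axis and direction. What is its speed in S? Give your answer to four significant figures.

Compose velocities in two stages. Stage 1 (into S'): u₁ = (0.3422+0.71)/(1+0.3422×0.71) = 0.84653.
Stage 2 (into S): u = (0.84653+0.6884)/(1+0.84653×0.6884) = 0.96979, so the speed is 0.9698c.

0.9698c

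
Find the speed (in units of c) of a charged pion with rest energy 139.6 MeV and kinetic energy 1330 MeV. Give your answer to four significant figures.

0.9955c

γ = 1 + K/(mc²) = 1 + 1330/139.6 = 10.527.
β = √(1 − 1/γ²) = √(1 − 0.00902383) = √0.99097617 = 0.9955.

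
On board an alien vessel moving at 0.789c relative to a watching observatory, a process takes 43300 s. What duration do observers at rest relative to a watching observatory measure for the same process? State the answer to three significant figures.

70500 s

γ = 1/√(1 − β²) = 1/√(1 − 0.622521) = 1/√0.377479 = 1/0.614393 = 1.6276.
Time dilation: Δt = γ·Δτ = 1.6276 × 43300 = 70500 s.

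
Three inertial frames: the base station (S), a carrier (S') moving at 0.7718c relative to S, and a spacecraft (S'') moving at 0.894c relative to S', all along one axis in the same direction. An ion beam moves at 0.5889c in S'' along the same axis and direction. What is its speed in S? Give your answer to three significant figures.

Apply u = (u'+v)/(1+u'v) twice. Ion beam in the carrier frame: (0.5889+0.894)/(1+0.5889·0.894) = 1.4829/1.5264766 = 0.97145c.
That velocity, transformed to the rest frame of the base station: (0.97145+0.7718)/(1+0.97145·0.7718) = 1.74325/1.74976511 = 0.99628c.

0.996c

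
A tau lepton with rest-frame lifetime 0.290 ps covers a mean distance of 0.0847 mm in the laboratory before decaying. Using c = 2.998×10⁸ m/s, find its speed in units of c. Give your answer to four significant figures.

0.6978c

Lab distance = (lab lifetime)·v = γτ·βc, so βγ = d/(cτ) = 8.470×10^-5/(2.998×10⁸ × 2.900×10^-13) = 0.97421.
With βγ = 0.97421: γ² = 1 + (βγ)² = 1.949085, and β = (βγ)/γ = 0.97421/1.3961 = 0.6978.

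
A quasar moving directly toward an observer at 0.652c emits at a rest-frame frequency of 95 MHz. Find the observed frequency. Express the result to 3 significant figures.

207 MHz

Relativistic Doppler (source moving toward): f_obs = f_src · √((1+β)/(1−β)).
With β = 0.652: factor = √(1.652/0.348) = 2.1788.
f_obs = 95 × 2.1788 = 207 MHz.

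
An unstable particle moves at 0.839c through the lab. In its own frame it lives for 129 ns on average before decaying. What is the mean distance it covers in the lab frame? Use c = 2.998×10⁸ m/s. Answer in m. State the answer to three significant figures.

γ = 1/√(1 − β²) = 1/√(1 − 0.703921) = 1/√0.296079 = 1/0.544131 = 1.8378.
Lab-frame lifetime: Δt = γτ = 1.8378 × 129 ns = 237.08 ns.
Distance: d = vΔt = 0.839 × 2.998×10⁸ m/s × 2.3708×10^-7 s = 59.6 m.

59.6 m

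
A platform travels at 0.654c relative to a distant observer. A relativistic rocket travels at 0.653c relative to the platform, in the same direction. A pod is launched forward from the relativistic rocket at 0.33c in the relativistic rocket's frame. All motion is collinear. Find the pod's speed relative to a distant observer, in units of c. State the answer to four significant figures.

0.9567c

Compose velocities in two stages. Stage 1 (into S'): u₁ = (0.33+0.653)/(1+0.33×0.653) = 0.80873.
Stage 2 (into S): u = (0.80873+0.654)/(1+0.80873×0.654) = 0.95671, so the speed is 0.9567c.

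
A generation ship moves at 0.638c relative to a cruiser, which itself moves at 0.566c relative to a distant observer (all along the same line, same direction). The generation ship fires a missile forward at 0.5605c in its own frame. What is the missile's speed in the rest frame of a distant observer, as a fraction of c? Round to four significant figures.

Apply u = (u'+v)/(1+u'v) twice. Missile in the cruiser frame: (0.5605+0.638)/(1+0.5605·0.638) = 1.1985/1.357599 = 0.88281c.
That velocity, transformed to the rest frame of a distant observer: (0.88281+0.566)/(1+0.88281·0.566) = 1.44881/1.49967046 = 0.96609c.

0.9661c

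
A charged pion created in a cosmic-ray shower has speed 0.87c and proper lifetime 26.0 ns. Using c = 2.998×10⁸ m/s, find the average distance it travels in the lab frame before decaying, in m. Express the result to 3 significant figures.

β² = 0.7569, so γ = 1/√0.2431 = 2.0282.
Lab-frame lifetime: Δt = γτ = 2.0282 × 26.0 ns = 52.733 ns.
Distance: d = vΔt = 0.87 × 2.998×10⁸ m/s × 5.2733×10^-8 s = 13.8 m.

13.8 m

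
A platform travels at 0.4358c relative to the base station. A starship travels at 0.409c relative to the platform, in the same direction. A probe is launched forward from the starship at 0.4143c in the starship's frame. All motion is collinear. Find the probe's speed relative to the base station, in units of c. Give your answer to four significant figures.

0.8722c

First combine the probe and starship (S''→S'): u₁ = (0.4143 + 0.409)/(1 + 0.4143×0.409) = 0.8233/1.1694487 = 0.70401.
Then combine with the platform (S'→S): u = (0.70401 + 0.4358)/(1 + 0.70401×0.4358) = 1.13981/1.306807558 = 0.87221.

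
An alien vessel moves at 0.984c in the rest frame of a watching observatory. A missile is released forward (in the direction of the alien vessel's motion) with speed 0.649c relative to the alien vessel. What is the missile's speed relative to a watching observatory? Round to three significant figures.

In units of c, u = (u' + v)/(1 + u'v) with u' = 0.649 and v = 0.984.
Numerator: 0.649 + 0.984 = 1.633. Denominator: 1 + (0.649)(0.984) = 1.638616.
u = 1.633/1.638616 = 0.99657, so the speed is 0.997c.

0.997c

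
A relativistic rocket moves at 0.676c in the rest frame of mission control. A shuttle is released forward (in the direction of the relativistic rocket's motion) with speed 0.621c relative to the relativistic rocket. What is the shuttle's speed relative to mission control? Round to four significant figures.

Relativistic velocity addition: u = (u' + v)/(1 + u'v/c²), with u' = 0.621c and v = 0.676c.
Numerator: 0.621 + 0.676 = 1.297. Denominator: 1 + (0.621)(0.676) = 1.419796.
u = 1.297/1.419796 = 0.91351, so the speed is 0.9135c.

0.9135c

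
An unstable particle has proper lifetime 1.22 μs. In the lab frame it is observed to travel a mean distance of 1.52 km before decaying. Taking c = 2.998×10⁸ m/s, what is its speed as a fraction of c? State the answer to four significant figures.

0.9722c

d = βγcτ ⇒ βγ = d/(cτ) = 1520 m / (365.756 m) = 4.1558.
β = (βγ)/√(1+(βγ)²) = 4.1558/√18.2707 = 0.9722.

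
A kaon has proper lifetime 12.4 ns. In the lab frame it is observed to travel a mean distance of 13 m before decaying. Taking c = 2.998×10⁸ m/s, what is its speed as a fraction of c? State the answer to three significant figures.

d = βγcτ ⇒ βγ = d/(cτ) = 13.00 m / (3.71752 m) = 3.497.
β = (βγ)/√(1+(βγ)²) = 3.497/√13.229 = 0.961.

0.961c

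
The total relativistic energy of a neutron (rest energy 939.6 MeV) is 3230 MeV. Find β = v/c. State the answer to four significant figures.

Total energy E = γmc² gives γ = 3230/939.6 = 3.4376.
Hence β = √(1 − 1/γ²) = √(1 − 0.0846232) = √0.9153768 = 0.9568.

0.9568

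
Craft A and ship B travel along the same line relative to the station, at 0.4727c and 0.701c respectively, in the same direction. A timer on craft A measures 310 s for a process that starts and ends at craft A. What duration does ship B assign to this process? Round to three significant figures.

330 s

Speed of craft A in ship B's frame: u = (v_A − v_B)/(1 − v_A v_B/c²) = (0.4727 − 0.701)/(1 − 0.4727×0.701) = −0.2283/0.6686373 = −0.34144; |u| = 0.34144c.
At |u| = 0.34144c, γ = (1 − 0.116581)^(−1/2) = 1.0639.
Craft A's interval is proper; time dilation gives Δt_B = γΔτ = 1.0639 × 310 s = 330 s.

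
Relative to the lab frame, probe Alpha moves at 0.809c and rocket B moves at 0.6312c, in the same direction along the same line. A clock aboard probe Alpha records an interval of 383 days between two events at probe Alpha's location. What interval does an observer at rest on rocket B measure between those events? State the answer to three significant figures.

411 days

Transform probe Alpha's velocity into rocket B's frame: (0.809 − 0.6312)/(1 − 0.809·0.6312) = 0.1778/0.4893592, so the relative speed is 0.36333c.
γ for this relative speed: γ = 1/√(1 − 0.132009) = 1.0734.
Probe Alpha's interval is proper; time dilation gives Δt_B = γΔτ = 1.0734 × 383 days = 411 days.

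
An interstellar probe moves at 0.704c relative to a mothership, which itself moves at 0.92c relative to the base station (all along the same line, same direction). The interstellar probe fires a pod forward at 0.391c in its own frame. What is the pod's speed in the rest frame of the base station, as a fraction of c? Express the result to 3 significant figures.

Compose velocities in two stages. Stage 1 (into S'): u₁ = (0.391+0.704)/(1+0.391×0.704) = 0.85865.
Stage 2 (into S): u = (0.85865+0.92)/(1+0.85865×0.92) = 0.99368, so the speed is 0.994c.

0.994c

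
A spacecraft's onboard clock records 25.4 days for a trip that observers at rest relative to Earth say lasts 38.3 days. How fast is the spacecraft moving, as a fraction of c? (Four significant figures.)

γ = Δt/Δτ = 38.3/25.4 = 1.5079.
β = √(1 − 1/γ²) = √(1 − 0.4398) = √0.5602 = 0.7485.

0.7485c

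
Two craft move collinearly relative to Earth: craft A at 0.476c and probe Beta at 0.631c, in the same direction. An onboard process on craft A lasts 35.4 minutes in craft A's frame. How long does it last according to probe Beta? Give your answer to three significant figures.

36.3 minutes

Speed of craft A in probe Beta's frame: u = (v_A − v_B)/(1 − v_A v_B/c²) = (0.476 − 0.631)/(1 − 0.476×0.631) = −0.155/0.699644 = −0.22154; |u| = 0.22154c.
At |u| = 0.22154c, γ = (1 − 0.04908)^(−1/2) = 1.0255.
Craft A's interval is proper; time dilation gives Δt_B = γΔτ = 1.0255 × 35.4 minutes = 36.3 minutes.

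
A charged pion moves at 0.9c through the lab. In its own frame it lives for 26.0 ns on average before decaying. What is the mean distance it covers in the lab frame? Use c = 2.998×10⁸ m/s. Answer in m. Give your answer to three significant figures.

Lorentz factor: γ = (1 − 0.81)^(−1/2) = 2.2942.
Lab-frame lifetime: Δt = γτ = 2.2942 × 26.0 ns = 59.649 ns.
Distance: d = vΔt = 0.9 × 2.998×10⁸ m/s × 5.9649×10^-8 s = 16.1 m.

16.1 m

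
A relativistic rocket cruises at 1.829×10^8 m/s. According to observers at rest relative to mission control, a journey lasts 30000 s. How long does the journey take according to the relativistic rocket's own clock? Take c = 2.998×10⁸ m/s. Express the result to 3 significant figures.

β = v/c = (1.829×10^8 m/s)/(2.998×10⁸ m/s) = 0.610073.
Lorentz factor: γ = (1 − 0.3721891)^(−1/2) = 1.2621.
The relativistic rocket's clock runs slow as seen from mission control, so Δτ = Δt/γ = 30000/1.2621 = 23800 s.

23800 s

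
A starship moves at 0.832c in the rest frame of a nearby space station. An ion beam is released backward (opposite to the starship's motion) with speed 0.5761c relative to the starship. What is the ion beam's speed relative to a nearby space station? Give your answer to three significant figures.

In units of c, u = (u' + v)/(1 + u'v) with u' = −0.5761 and v = 0.832.
Numerator: −0.5761 + 0.832 = 0.2559. Denominator: 1 + (−0.5761)(0.832) = 0.5206848.
u = 0.2559/0.5206848 = 0.49147, so the speed is 0.491c.

0.491c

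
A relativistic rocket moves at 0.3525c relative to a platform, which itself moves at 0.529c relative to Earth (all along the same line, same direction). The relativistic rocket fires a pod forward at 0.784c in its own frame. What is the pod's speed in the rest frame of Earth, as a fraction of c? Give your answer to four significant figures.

Compose velocities in two stages. Stage 1 (into S'): u₁ = (0.784+0.3525)/(1+0.784×0.3525) = 0.89042.
Stage 2 (into S): u = (0.89042+0.529)/(1+0.89042×0.529) = 0.96491, so the speed is 0.9649c.

0.9649c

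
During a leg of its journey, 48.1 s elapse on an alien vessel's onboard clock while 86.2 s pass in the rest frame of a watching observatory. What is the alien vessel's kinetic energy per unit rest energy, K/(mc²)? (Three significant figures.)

From Δt = γΔτ: γ = 86.2/48.1 = 1.7921.
K/(mc²) = γ − 1 = 1.7921 − 1 = 0.792.

0.792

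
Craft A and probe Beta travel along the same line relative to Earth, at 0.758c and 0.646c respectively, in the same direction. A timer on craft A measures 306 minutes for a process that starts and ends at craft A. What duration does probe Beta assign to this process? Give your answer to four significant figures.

The velocity of craft A relative to probe Beta is (0.758 − 0.646)c / (1 − 0.758×0.646) = 0.21946c; relative speed 0.21946c.
At |u| = 0.21946c, γ = (1 − 0.0481627)^(−1/2) = 1.025.
The clock on craft A records proper time, so probe Beta measures Δt = γΔτ = 1.025 × 306 = 313.6 minutes.

313.6 minutes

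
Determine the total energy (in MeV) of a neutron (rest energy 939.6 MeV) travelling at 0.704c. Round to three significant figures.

1320 MeV

γ = 1/√(1 − β²) = 1/√(1 − 0.495616) = 1/√0.504384 = 1/0.7102 = 1.4081.
Total energy: E = γmc² = 1.4081 × 939.6 MeV = 1320 MeV.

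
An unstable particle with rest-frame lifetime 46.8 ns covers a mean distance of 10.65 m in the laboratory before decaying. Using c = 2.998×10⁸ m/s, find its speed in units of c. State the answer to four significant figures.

Let x = d/(cτ) = 10.65 m / (2.998×10⁸ m/s × 4.680×10^-8 s) = 0.75905. Since d = βγcτ, x = βγ = β/√(1−β²).
Solving: β² = x²/(1+x²) = 0.576157/1.576157 = 0.365545, so β = 0.6046.

0.6046c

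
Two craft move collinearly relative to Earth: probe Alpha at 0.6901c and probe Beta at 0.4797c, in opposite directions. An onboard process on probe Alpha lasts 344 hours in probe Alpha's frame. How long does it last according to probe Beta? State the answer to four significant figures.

721.1 hours

Speed of probe Alpha in probe Beta's frame: u = (v_A + v_B)/(1 + v_A v_B/c²) = (0.6901 + 0.4797)/(1 + 0.6901×0.4797) = 1.1698/1.33104097 = 0.87886; |u| = 0.87886c.
At |u| = 0.87886c, γ = (1 − 0.772395)^(−1/2) = 2.0961.
The clock on probe Alpha records proper time, so probe Beta measures Δt = γΔτ = 2.0961 × 344 = 721.1 hours.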